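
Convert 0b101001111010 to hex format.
Convert 0b101001111010 (binary) → 2048 + 512 + 64 + 32 + 16 + 8 + 2 = 2682 (decimal)
Convert 2682 (decimal) → 2682 = 10×256 + 7×16 + 10 → 0xA7A (hexadecimal)
0xA7A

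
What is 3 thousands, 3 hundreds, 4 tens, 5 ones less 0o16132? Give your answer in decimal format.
Convert 3 thousands, 3 hundreds, 4 tens, 5 ones (place-value notation) → 3×1000 + 3×100 + 4×10 + 5 = 3345 (decimal)
Convert 0o16132 (octal) → 1×4096 + 6×512 + 1×64 + 3×8 + 2 = 7258 (decimal)
Compute 3345 - 7258 = -3913
-3913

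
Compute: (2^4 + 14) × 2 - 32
Convert 2^4 (power) → 16 (decimal)
Expression in decimal: (16 + 14) × 2 - 32
Parentheses first: 16 + 14 = 30
Multiply: 30 × 2 = 60
Subtract: 60 - 32 = 28
28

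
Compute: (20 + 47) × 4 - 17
Parentheses first: 20 + 47 = 67
Multiply: 67 × 4 = 268
Subtract: 268 - 17 = 251
251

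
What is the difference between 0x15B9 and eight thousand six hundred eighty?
Convert 0x15B9 (hexadecimal) → 1×4096 + 5×256 + 11×16 + 9 = 5561 (decimal)
Convert eight thousand six hundred eighty (English words) → 8×1000 + 6×100 + 80 = 8680 (decimal)
Difference: |5561 - 8680| = 3119
3119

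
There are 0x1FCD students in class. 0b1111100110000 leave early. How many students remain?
Convert 0x1FCD (hexadecimal) → 1×4096 + 15×256 + 12×16 + 13 = 8141 (decimal)
Convert 0b1111100110000 (binary) → 4096 + 2048 + 1024 + 512 + 256 + 32 + 16 = 7984 (decimal)
Compute 8141 - 7984 = 157
157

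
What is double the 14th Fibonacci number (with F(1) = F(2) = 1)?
The 14th Fibonacci number (with F(1) = F(2) = 1): 1, 1, 2, 3, 5, 8, 13, 21, 34, 55, 89, 144, 233, 377 → 377
Compute 377 × 2 = 754
754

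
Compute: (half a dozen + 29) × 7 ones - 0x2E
Convert half a dozen (colloquial) → 6 (decimal)
Convert 7 ones (place-value notation) → 7 (decimal)
Convert 0x2E (hexadecimal) → 2×16 + 14 = 46 (decimal)
Expression in decimal: (6 + 29) × 7 - 46
Parentheses first: 6 + 29 = 35
Multiply: 35 × 7 = 245
Subtract: 245 - 46 = 199
199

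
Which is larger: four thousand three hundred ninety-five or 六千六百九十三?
Convert four thousand three hundred ninety-five (English words) → 4×1000 + 3×100 + 95 = 4395 (decimal)
Convert 六千六百九十三 (Chinese numeral) → 6×1000 + 6×100 + 9×10 + 3 = 6693 (decimal)
Compare 4395 vs 6693: larger = 6693
6693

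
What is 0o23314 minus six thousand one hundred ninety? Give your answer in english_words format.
Convert 0o23314 (octal) → 2×4096 + 3×512 + 3×64 + 1×8 + 4 = 9932 (decimal)
Convert six thousand one hundred ninety (English words) → 6×1000 + 1×100 + 90 = 6190 (decimal)
Compute 9932 - 6190 = 3742
Convert 3742 (decimal) → 3742 = 3×1000 + 7×100 + 42 → three thousand seven hundred forty-two (English words)
three thousand seven hundred forty-two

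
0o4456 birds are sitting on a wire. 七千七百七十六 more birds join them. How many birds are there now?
Convert 0o4456 (octal) → 4×512 + 4×64 + 5×8 + 6 = 2350 (decimal)
Convert 七千七百七十六 (Chinese numeral) → 7×1000 + 7×100 + 7×10 + 6 = 7776 (decimal)
Compute 2350 + 7776 = 10126
10126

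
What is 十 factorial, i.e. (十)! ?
Convert 十 (Chinese numeral) → 1×10 = 10 (decimal)
Compute 10! = 3628800
3628800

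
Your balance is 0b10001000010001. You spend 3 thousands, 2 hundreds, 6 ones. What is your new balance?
Convert 0b10001000010001 (binary) → 8192 + 512 + 16 + 1 = 8721 (decimal)
Convert 3 thousands, 2 hundreds, 6 ones (place-value notation) → 3×1000 + 2×100 + 6 = 3206 (decimal)
Compute 8721 - 3206 = 5515
5515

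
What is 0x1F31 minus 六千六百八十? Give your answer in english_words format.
Convert 0x1F31 (hexadecimal) → 1×4096 + 15×256 + 3×16 + 1 = 7985 (decimal)
Convert 六千六百八十 (Chinese numeral) → 6×1000 + 6×100 + 8×10 = 6680 (decimal)
Compute 7985 - 6680 = 1305
Convert 1305 (decimal) → 1305 = 1×1000 + 3×100 + 5 → one thousand three hundred five (English words)
one thousand three hundred five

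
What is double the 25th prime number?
The 25th prime number = 97
Compute 97 × 2 = 194
194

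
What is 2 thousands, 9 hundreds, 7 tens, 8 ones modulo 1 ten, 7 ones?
Convert 2 thousands, 9 hundreds, 7 tens, 8 ones (place-value notation) → 2×1000 + 9×100 + 7×10 + 8 = 2978 (decimal)
Convert 1 ten, 7 ones (place-value notation) → 1×10 + 7 = 17 (decimal)
Compute 2978 mod 17 = 3
3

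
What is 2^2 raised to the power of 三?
Convert 2^2 (power) → 4 (decimal)
Convert 三 (Chinese numeral) → 3 (decimal)
Compute 4 ^ 3 = 64
64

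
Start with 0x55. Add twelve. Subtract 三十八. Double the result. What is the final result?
Convert 0x55 (hexadecimal) → 5×16 + 5 = 85 (decimal)
Start: 85
Convert twelve (English words) → 12 (decimal)
85 + 12 = 97
Convert 三十八 (Chinese numeral) → 3×10 + 8 = 38 (decimal)
97 - 38 = 59
59 × 2 = 118
118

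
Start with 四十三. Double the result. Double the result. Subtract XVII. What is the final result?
Convert 四十三 (Chinese numeral) → 4×10 + 3 = 43 (decimal)
Start: 43
43 × 2 = 86
86 × 2 = 172
Convert XVII (Roman numeral) → 10 + 5 + 1 + 1 = 17 (decimal)
172 - 17 = 155
155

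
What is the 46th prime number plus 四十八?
The 46th prime number = 199
Convert 四十八 (Chinese numeral) → 4×10 + 8 = 48 (decimal)
Compute 199 + 48 = 247
247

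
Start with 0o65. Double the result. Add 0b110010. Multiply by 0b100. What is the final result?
Convert 0o65 (octal) → 6×8 + 5 = 53 (decimal)
Start: 53
53 × 2 = 106
Convert 0b110010 (binary) → 32 + 16 + 2 = 50 (decimal)
106 + 50 = 156
Convert 0b100 (binary) → 4 (decimal)
156 × 4 = 624
624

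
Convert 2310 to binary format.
Convert 2310 (decimal) → 2310 = 2048 + 256 + 4 + 2 → 0b100100000110 (binary)
0b100100000110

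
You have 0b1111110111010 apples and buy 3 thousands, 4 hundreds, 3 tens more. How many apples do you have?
Convert 0b1111110111010 (binary) → 4096 + 2048 + 1024 + 512 + 256 + 128 + 32 + 16 + 8 + 2 = 8122 (decimal)
Convert 3 thousands, 4 hundreds, 3 tens (place-value notation) → 3×1000 + 4×100 + 3×10 = 3430 (decimal)
Compute 8122 + 3430 = 11552
11552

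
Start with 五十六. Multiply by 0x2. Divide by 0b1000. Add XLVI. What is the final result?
Convert 五十六 (Chinese numeral) → 5×10 + 6 = 56 (decimal)
Start: 56
Convert 0x2 (hexadecimal) → 2 (decimal)
56 × 2 = 112
Convert 0b1000 (binary) → 8 (decimal)
112 ÷ 8 = 14
Convert XLVI (Roman numeral) → 40 + 5 + 1 = 46 (decimal)
14 + 46 = 60
60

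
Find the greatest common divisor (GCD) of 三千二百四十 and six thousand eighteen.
Convert 三千二百四十 (Chinese numeral) → 3×1000 + 2×100 + 4×10 = 3240 (decimal)
Convert six thousand eighteen (English words) → 6×1000 + 18 = 6018 (decimal)
Compute gcd(3240, 6018) = 6
6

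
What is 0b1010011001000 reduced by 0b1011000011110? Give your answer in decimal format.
Convert 0b1010011001000 (binary) → 4096 + 1024 + 128 + 64 + 8 = 5320 (decimal)
Convert 0b1011000011110 (binary) → 4096 + 1024 + 512 + 16 + 8 + 4 + 2 = 5662 (decimal)
Compute 5320 - 5662 = -342
-342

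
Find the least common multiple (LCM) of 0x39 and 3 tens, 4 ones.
Convert 0x39 (hexadecimal) → 3×16 + 9 = 57 (decimal)
Convert 3 tens, 4 ones (place-value notation) → 3×10 + 4 = 34 (decimal)
Compute lcm(57, 34) = 1938
1938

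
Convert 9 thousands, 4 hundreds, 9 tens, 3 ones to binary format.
Convert 9 thousands, 4 hundreds, 9 tens, 3 ones (place-value notation) → 9×1000 + 4×100 + 9×10 + 3 = 9493 (decimal)
Convert 9493 (decimal) → 9493 = 8192 + 1024 + 256 + 16 + 4 + 1 → 0b10010100010101 (binary)
0b10010100010101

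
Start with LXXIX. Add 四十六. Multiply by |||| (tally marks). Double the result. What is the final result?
Convert LXXIX (Roman numeral) → 50 + 10 + 10 + 9 = 79 (decimal)
Start: 79
Convert 四十六 (Chinese numeral) → 4×10 + 6 = 46 (decimal)
79 + 46 = 125
Convert |||| (tally marks) → 4 (decimal)
125 × 4 = 500
500 × 2 = 1000
1000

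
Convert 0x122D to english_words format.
Convert 0x122D (hexadecimal) → 1×4096 + 2×256 + 2×16 + 13 = 4653 (decimal)
Convert 4653 (decimal) → 4653 = 4×1000 + 6×100 + 53 → four thousand six hundred fifty-three (English words)
four thousand six hundred fifty-three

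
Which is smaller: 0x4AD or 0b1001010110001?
Convert 0x4AD (hexadecimal) → 4×256 + 10×16 + 13 = 1197 (decimal)
Convert 0b1001010110001 (binary) → 4096 + 512 + 128 + 32 + 16 + 1 = 4785 (decimal)
Compare 1197 vs 4785: smaller = 1197
1197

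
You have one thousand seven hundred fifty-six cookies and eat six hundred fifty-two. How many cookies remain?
Convert one thousand seven hundred fifty-six (English words) → 1×1000 + 7×100 + 56 = 1756 (decimal)
Convert six hundred fifty-two (English words) → 6×100 + 52 = 652 (decimal)
Compute 1756 - 652 = 1104
1104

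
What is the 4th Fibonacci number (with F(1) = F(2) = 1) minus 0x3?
The 4th Fibonacci number (with F(1) = F(2) = 1): 1, 1, 2, 3 → 3
Convert 0x3 (hexadecimal) → 3 (decimal)
Compute 3 - 3 = 0
0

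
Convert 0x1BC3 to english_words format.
Convert 0x1BC3 (hexadecimal) → 1×4096 + 11×256 + 12×16 + 3 = 7107 (decimal)
Convert 7107 (decimal) → 7107 = 7×1000 + 1×100 + 7 → seven thousand one hundred seven (English words)
seven thousand one hundred seven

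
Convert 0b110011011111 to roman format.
Convert 0b110011011111 (binary) → 2048 + 1024 + 128 + 64 + 16 + 8 + 4 + 2 + 1 = 3295 (decimal)
Convert 3295 (decimal) → 3295 = 1000 + 1000 + 1000 + 100 + 100 + 90 + 5 → MMMCCXCV (Roman numeral)
MMMCCXCV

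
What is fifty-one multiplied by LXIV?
Convert fifty-one (English words) → 51 (decimal)
Convert LXIV (Roman numeral) → 50 + 10 + 4 = 64 (decimal)
Compute 51 × 64 = 3264
3264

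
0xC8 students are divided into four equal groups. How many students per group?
Convert 0xC8 (hexadecimal) → 12×16 + 8 = 200 (decimal)
Convert four (English words) → 4 (decimal)
Compute 200 ÷ 4 = 50
50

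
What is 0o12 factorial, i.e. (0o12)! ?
Convert 0o12 (octal) → 1×8 + 2 = 10 (decimal)
Compute 10! = 3628800
3628800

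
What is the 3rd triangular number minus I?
The 3rd triangular number = 3×4/2 = 6
Convert I (Roman numeral) → 1 (decimal)
Compute 6 - 1 = 5
5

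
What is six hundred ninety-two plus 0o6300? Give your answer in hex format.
Convert six hundred ninety-two (English words) → 6×100 + 92 = 692 (decimal)
Convert 0o6300 (octal) → 6×512 + 3×64 = 3264 (decimal)
Compute 692 + 3264 = 3956
Convert 3956 (decimal) → 3956 = 15×256 + 7×16 + 4 → 0xF74 (hexadecimal)
0xF74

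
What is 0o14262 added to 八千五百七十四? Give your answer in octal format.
Convert 0o14262 (octal) → 1×4096 + 4×512 + 2×64 + 6×8 + 2 = 6322 (decimal)
Convert 八千五百七十四 (Chinese numeral) → 8×1000 + 5×100 + 7×10 + 4 = 8574 (decimal)
Compute 6322 + 8574 = 14896
Convert 14896 (decimal) → 14896 = 3×4096 + 5×512 + 6×8 → 0o35060 (octal)
0o35060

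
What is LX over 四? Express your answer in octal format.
Convert LX (Roman numeral) → 50 + 10 = 60 (decimal)
Convert 四 (Chinese numeral) → 4 (decimal)
Compute 60 ÷ 4 = 15
Convert 15 (decimal) → 15 = 1×8 + 7 → 0o17 (octal)
0o17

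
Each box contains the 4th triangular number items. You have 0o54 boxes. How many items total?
Convert the 4th triangular number (triangular index) → 4×5/2 = 10 (decimal)
Convert 0o54 (octal) → 5×8 + 4 = 44 (decimal)
Compute 10 × 44 = 440
440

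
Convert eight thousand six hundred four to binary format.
Convert eight thousand six hundred four (English words) → 8×1000 + 6×100 + 4 = 8604 (decimal)
Convert 8604 (decimal) → 8604 = 8192 + 256 + 128 + 16 + 8 + 4 → 0b10000110011100 (binary)
0b10000110011100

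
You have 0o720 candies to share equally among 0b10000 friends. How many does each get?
Convert 0o720 (octal) → 7×64 + 2×8 = 464 (decimal)
Convert 0b10000 (binary) → 16 (decimal)
Compute 464 ÷ 16 = 29
29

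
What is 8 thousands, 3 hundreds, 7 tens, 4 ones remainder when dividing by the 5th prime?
Convert 8 thousands, 3 hundreds, 7 tens, 4 ones (place-value notation) → 8×1000 + 3×100 + 7×10 + 4 = 8374 (decimal)
Convert the 5th prime (prime index) → 11 (decimal)
Compute 8374 mod 11 = 3
3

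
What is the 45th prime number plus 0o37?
The 45th prime number = 197
Convert 0o37 (octal) → 3×8 + 7 = 31 (decimal)
Compute 197 + 31 = 228
228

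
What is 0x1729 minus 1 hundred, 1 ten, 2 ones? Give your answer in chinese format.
Convert 0x1729 (hexadecimal) → 1×4096 + 7×256 + 2×16 + 9 = 5929 (decimal)
Convert 1 hundred, 1 ten, 2 ones (place-value notation) → 1×100 + 1×10 + 2 = 112 (decimal)
Compute 5929 - 112 = 5817
Convert 5817 (decimal) → 5817 = 5×1000 + 8×100 + 1×10 + 7 → 五千八百一十七 (Chinese numeral)
五千八百一十七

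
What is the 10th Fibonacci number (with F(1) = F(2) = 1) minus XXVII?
The 10th Fibonacci number (with F(1) = F(2) = 1): 1, 1, 2, 3, 5, 8, 13, 21, 34, 55 → 55
Convert XXVII (Roman numeral) → 10 + 10 + 5 + 1 + 1 = 27 (decimal)
Compute 55 - 27 = 28
28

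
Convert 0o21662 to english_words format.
Convert 0o21662 (octal) → 2×4096 + 1×512 + 6×64 + 6×8 + 2 = 9138 (decimal)
Convert 9138 (decimal) → 9138 = 9×1000 + 1×100 + 38 → nine thousand one hundred thirty-eight (English words)
nine thousand one hundred thirty-eight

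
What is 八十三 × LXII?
Convert 八十三 (Chinese numeral) → 8×10 + 3 = 83 (decimal)
Convert LXII (Roman numeral) → 50 + 10 + 1 + 1 = 62 (decimal)
Compute 83 × 62 = 5146
5146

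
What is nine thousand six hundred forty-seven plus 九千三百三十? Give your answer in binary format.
Convert nine thousand six hundred forty-seven (English words) → 9×1000 + 6×100 + 47 = 9647 (decimal)
Convert 九千三百三十 (Chinese numeral) → 9×1000 + 3×100 + 3×10 = 9330 (decimal)
Compute 9647 + 9330 = 18977
Convert 18977 (decimal) → 18977 = 16384 + 2048 + 512 + 32 + 1 → 0b100101000100001 (binary)
0b100101000100001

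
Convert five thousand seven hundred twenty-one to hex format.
Convert five thousand seven hundred twenty-one (English words) → 5×1000 + 7×100 + 21 = 5721 (decimal)
Convert 5721 (decimal) → 5721 = 1×4096 + 6×256 + 5×16 + 9 → 0x1659 (hexadecimal)
0x1659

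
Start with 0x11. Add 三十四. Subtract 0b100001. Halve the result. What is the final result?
Convert 0x11 (hexadecimal) → 1×16 + 1 = 17 (decimal)
Start: 17
Convert 三十四 (Chinese numeral) → 3×10 + 4 = 34 (decimal)
17 + 34 = 51
Convert 0b100001 (binary) → 32 + 1 = 33 (decimal)
51 - 33 = 18
18 ÷ 2 = 9
9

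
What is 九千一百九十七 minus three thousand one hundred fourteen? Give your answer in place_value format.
Convert 九千一百九十七 (Chinese numeral) → 9×1000 + 1×100 + 9×10 + 7 = 9197 (decimal)
Convert three thousand one hundred fourteen (English words) → 3×1000 + 1×100 + 14 = 3114 (decimal)
Compute 9197 - 3114 = 6083
Convert 6083 (decimal) → 6083 = 6×1000 + 8×10 + 3 → 6 thousands, 8 tens, 3 ones (place-value notation)
6 thousands, 8 tens, 3 ones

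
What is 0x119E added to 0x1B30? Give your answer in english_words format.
Convert 0x119E (hexadecimal) → 1×4096 + 1×256 + 9×16 + 14 = 4510 (decimal)
Convert 0x1B30 (hexadecimal) → 1×4096 + 11×256 + 3×16 = 6960 (decimal)
Compute 4510 + 6960 = 11470
Convert 11470 (decimal) → 11470 = 11×1000 + 4×100 + 70 → eleven thousand four hundred seventy (English words)
eleven thousand four hundred seventy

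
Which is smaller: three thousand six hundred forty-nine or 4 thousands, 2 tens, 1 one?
Convert three thousand six hundred forty-nine (English words) → 3×1000 + 6×100 + 49 = 3649 (decimal)
Convert 4 thousands, 2 tens, 1 one (place-value notation) → 4×1000 + 2×10 + 1 = 4021 (decimal)
Compare 3649 vs 4021: smaller = 3649
3649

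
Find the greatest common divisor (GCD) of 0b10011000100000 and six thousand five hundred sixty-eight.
Convert 0b10011000100000 (binary) → 8192 + 1024 + 512 + 32 = 9760 (decimal)
Convert six thousand five hundred sixty-eight (English words) → 6×1000 + 5×100 + 68 = 6568 (decimal)
Compute gcd(9760, 6568) = 8
8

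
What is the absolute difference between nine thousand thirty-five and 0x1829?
Convert nine thousand thirty-five (English words) → 9×1000 + 35 = 9035 (decimal)
Convert 0x1829 (hexadecimal) → 1×4096 + 8×256 + 2×16 + 9 = 6185 (decimal)
Compute |9035 - 6185| = 2850
2850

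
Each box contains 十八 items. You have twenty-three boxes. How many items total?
Convert 十八 (Chinese numeral) → 1×10 + 8 = 18 (decimal)
Convert twenty-three (English words) → 23 (decimal)
Compute 18 × 23 = 414
414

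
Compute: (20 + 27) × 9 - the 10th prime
Convert the 10th prime (prime index) → 29 (decimal)
Expression in decimal: (20 + 27) × 9 - 29
Parentheses first: 20 + 27 = 47
Multiply: 47 × 9 = 423
Subtract: 423 - 29 = 394
394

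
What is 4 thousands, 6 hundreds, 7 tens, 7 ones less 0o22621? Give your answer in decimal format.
Convert 4 thousands, 6 hundreds, 7 tens, 7 ones (place-value notation) → 4×1000 + 6×100 + 7×10 + 7 = 4677 (decimal)
Convert 0o22621 (octal) → 2×4096 + 2×512 + 6×64 + 2×8 + 1 = 9617 (decimal)
Compute 4677 - 9617 = -4940
-4940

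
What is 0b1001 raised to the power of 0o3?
Convert 0b1001 (binary) → 8 + 1 = 9 (decimal)
Convert 0o3 (octal) → 3 (decimal)
Compute 9 ^ 3 = 729
729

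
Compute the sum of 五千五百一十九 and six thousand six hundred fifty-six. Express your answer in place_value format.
Convert 五千五百一十九 (Chinese numeral) → 5×1000 + 5×100 + 1×10 + 9 = 5519 (decimal)
Convert six thousand six hundred fifty-six (English words) → 6×1000 + 6×100 + 56 = 6656 (decimal)
Compute 5519 + 6656 = 12175
Convert 12175 (decimal) → 12175 = 12×1000 + 1×100 + 7×10 + 5 → 12 thousands, 1 hundred, 7 tens, 5 ones (place-value notation)
12 thousands, 1 hundred, 7 tens, 5 ones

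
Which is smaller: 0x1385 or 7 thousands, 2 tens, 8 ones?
Convert 0x1385 (hexadecimal) → 1×4096 + 3×256 + 8×16 + 5 = 4997 (decimal)
Convert 7 thousands, 2 tens, 8 ones (place-value notation) → 7×1000 + 2×10 + 8 = 7028 (decimal)
Compare 4997 vs 7028: smaller = 4997
4997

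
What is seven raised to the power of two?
Convert seven (English words) → 7 (decimal)
Convert two (English words) → 2 (decimal)
Compute 7 ^ 2 = 49
49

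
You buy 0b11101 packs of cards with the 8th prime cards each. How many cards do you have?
Convert the 8th prime (prime index) → 19 (decimal)
Convert 0b11101 (binary) → 16 + 8 + 4 + 1 = 29 (decimal)
Compute 19 × 29 = 551
551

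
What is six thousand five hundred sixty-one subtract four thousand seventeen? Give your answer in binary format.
Convert six thousand five hundred sixty-one (English words) → 6×1000 + 5×100 + 61 = 6561 (decimal)
Convert four thousand seventeen (English words) → 4×1000 + 17 = 4017 (decimal)
Compute 6561 - 4017 = 2544
Convert 2544 (decimal) → 2544 = 2048 + 256 + 128 + 64 + 32 + 16 → 0b100111110000 (binary)
0b100111110000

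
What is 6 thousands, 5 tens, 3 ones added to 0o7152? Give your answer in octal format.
Convert 6 thousands, 5 tens, 3 ones (place-value notation) → 6×1000 + 5×10 + 3 = 6053 (decimal)
Convert 0o7152 (octal) → 7×512 + 1×64 + 5×8 + 2 = 3690 (decimal)
Compute 6053 + 3690 = 9743
Convert 9743 (decimal) → 9743 = 2×4096 + 3×512 + 1×8 + 7 → 0o23017 (octal)
0o23017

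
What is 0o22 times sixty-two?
Convert 0o22 (octal) → 2×8 + 2 = 18 (decimal)
Convert sixty-two (English words) → 62 (decimal)
Compute 18 × 62 = 1116
1116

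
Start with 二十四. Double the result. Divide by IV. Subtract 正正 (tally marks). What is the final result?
Convert 二十四 (Chinese numeral) → 2×10 + 4 = 24 (decimal)
Start: 24
24 × 2 = 48
Convert IV (Roman numeral) → 4 (decimal)
48 ÷ 4 = 12
Convert 正正 (tally marks) → 5 + 5 = 10 (decimal)
12 - 10 = 2
2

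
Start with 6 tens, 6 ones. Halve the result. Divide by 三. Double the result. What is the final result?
Convert 6 tens, 6 ones (place-value notation) → 6×10 + 6 = 66 (decimal)
Start: 66
66 ÷ 2 = 33
Convert 三 (Chinese numeral) → 3 (decimal)
33 ÷ 3 = 11
11 × 2 = 22
22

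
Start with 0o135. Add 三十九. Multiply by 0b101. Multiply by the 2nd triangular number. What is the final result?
Convert 0o135 (octal) → 1×64 + 3×8 + 5 = 93 (decimal)
Start: 93
Convert 三十九 (Chinese numeral) → 3×10 + 9 = 39 (decimal)
93 + 39 = 132
Convert 0b101 (binary) → 4 + 1 = 5 (decimal)
132 × 5 = 660
Convert the 2nd triangular number (triangular index) → 2×3/2 = 3 (decimal)
660 × 3 = 1980
1980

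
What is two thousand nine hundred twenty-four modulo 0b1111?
Convert two thousand nine hundred twenty-four (English words) → 2×1000 + 9×100 + 24 = 2924 (decimal)
Convert 0b1111 (binary) → 8 + 4 + 2 + 1 = 15 (decimal)
Compute 2924 mod 15 = 14
14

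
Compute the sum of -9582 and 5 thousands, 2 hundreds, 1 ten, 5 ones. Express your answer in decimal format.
Convert 5 thousands, 2 hundreds, 1 ten, 5 ones (place-value notation) → 5×1000 + 2×100 + 1×10 + 5 = 5215 (decimal)
Compute -9582 + 5215 = -4367
-4367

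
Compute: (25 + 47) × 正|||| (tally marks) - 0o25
Convert 正|||| (tally marks) → 5 + 4 = 9 (decimal)
Convert 0o25 (octal) → 2×8 + 5 = 21 (decimal)
Expression in decimal: (25 + 47) × 9 - 21
Parentheses first: 25 + 47 = 72
Multiply: 72 × 9 = 648
Subtract: 648 - 21 = 627
627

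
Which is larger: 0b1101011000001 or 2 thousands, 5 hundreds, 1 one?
Convert 0b1101011000001 (binary) → 4096 + 2048 + 512 + 128 + 64 + 1 = 6849 (decimal)
Convert 2 thousands, 5 hundreds, 1 one (place-value notation) → 2×1000 + 5×100 + 1 = 2501 (decimal)
Compare 6849 vs 2501: larger = 6849
6849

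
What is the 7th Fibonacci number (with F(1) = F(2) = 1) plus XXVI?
The 7th Fibonacci number (with F(1) = F(2) = 1): 1, 1, 2, 3, 5, 8, 13 → 13
Convert XXVI (Roman numeral) → 10 + 10 + 5 + 1 = 26 (decimal)
Compute 13 + 26 = 39
39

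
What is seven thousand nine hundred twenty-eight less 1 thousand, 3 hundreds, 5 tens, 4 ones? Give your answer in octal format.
Convert seven thousand nine hundred twenty-eight (English words) → 7×1000 + 9×100 + 28 = 7928 (decimal)
Convert 1 thousand, 3 hundreds, 5 tens, 4 ones (place-value notation) → 1×1000 + 3×100 + 5×10 + 4 = 1354 (decimal)
Compute 7928 - 1354 = 6574
Convert 6574 (decimal) → 6574 = 1×4096 + 4×512 + 6×64 + 5×8 + 6 → 0o14656 (octal)
0o14656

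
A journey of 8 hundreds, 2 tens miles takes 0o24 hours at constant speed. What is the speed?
Convert 8 hundreds, 2 tens (place-value notation) → 8×100 + 2×10 = 820 (decimal)
Convert 0o24 (octal) → 2×8 + 4 = 20 (decimal)
Compute 820 ÷ 20 = 41
41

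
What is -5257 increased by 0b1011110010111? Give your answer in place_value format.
Convert 0b1011110010111 (binary) → 4096 + 1024 + 512 + 256 + 128 + 16 + 4 + 2 + 1 = 6039 (decimal)
Compute -5257 + 6039 = 782
Convert 782 (decimal) → 782 = 7×100 + 8×10 + 2 → 7 hundreds, 8 tens, 2 ones (place-value notation)
7 hundreds, 8 tens, 2 ones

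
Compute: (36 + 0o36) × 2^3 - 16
Convert 0o36 (octal) → 3×8 + 6 = 30 (decimal)
Convert 2^3 (power) → 8 (decimal)
Expression in decimal: (36 + 30) × 8 - 16
Parentheses first: 36 + 30 = 66
Multiply: 66 × 8 = 528
Subtract: 528 - 16 = 512
512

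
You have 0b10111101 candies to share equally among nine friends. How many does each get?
Convert 0b10111101 (binary) → 128 + 32 + 16 + 8 + 4 + 1 = 189 (decimal)
Convert nine (English words) → 9 (decimal)
Compute 189 ÷ 9 = 21
21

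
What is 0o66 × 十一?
Convert 0o66 (octal) → 6×8 + 6 = 54 (decimal)
Convert 十一 (Chinese numeral) → 1×10 + 1 = 11 (decimal)
Compute 54 × 11 = 594
594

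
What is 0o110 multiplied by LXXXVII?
Convert 0o110 (octal) → 1×64 + 1×8 = 72 (decimal)
Convert LXXXVII (Roman numeral) → 50 + 10 + 10 + 10 + 5 + 1 + 1 = 87 (decimal)
Compute 72 × 87 = 6264
6264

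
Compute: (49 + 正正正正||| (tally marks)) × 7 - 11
Convert 正正正正||| (tally marks) → 5 + 5 + 5 + 5 + 3 = 23 (decimal)
Expression in decimal: (49 + 23) × 7 - 11
Parentheses first: 49 + 23 = 72
Multiply: 72 × 7 = 504
Subtract: 504 - 11 = 493
493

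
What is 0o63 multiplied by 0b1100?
Convert 0o63 (octal) → 6×8 + 3 = 51 (decimal)
Convert 0b1100 (binary) → 8 + 4 = 12 (decimal)
Compute 51 × 12 = 612
612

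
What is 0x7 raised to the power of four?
Convert 0x7 (hexadecimal) → 7 (decimal)
Convert four (English words) → 4 (decimal)
Compute 7 ^ 4 = 2401
2401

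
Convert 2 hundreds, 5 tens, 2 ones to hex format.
Convert 2 hundreds, 5 tens, 2 ones (place-value notation) → 2×100 + 5×10 + 2 = 252 (decimal)
Convert 252 (decimal) → 252 = 15×16 + 12 → 0xFC (hexadecimal)
0xFC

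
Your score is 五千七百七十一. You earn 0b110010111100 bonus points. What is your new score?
Convert 五千七百七十一 (Chinese numeral) → 5×1000 + 7×100 + 7×10 + 1 = 5771 (decimal)
Convert 0b110010111100 (binary) → 2048 + 1024 + 128 + 32 + 16 + 8 + 4 = 3260 (decimal)
Compute 5771 + 3260 = 9031
9031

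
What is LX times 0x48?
Convert LX (Roman numeral) → 50 + 10 = 60 (decimal)
Convert 0x48 (hexadecimal) → 4×16 + 8 = 72 (decimal)
Compute 60 × 72 = 4320
4320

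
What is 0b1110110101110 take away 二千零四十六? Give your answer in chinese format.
Convert 0b1110110101110 (binary) → 4096 + 2048 + 1024 + 256 + 128 + 32 + 8 + 4 + 2 = 7598 (decimal)
Convert 二千零四十六 (Chinese numeral) → 2×1000 + 4×10 + 6 = 2046 (decimal)
Compute 7598 - 2046 = 5552
Convert 5552 (decimal) → 5552 = 5×1000 + 5×100 + 5×10 + 2 → 五千五百五十二 (Chinese numeral)
五千五百五十二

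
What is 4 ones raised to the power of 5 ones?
Convert 4 ones (place-value notation) → 4 (decimal)
Convert 5 ones (place-value notation) → 5 (decimal)
Compute 4 ^ 5 = 1024
1024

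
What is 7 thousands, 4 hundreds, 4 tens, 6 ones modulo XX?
Convert 7 thousands, 4 hundreds, 4 tens, 6 ones (place-value notation) → 7×1000 + 4×100 + 4×10 + 6 = 7446 (decimal)
Convert XX (Roman numeral) → 10 + 10 = 20 (decimal)
Compute 7446 mod 20 = 6
6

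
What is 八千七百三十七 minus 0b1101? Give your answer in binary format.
Convert 八千七百三十七 (Chinese numeral) → 8×1000 + 7×100 + 3×10 + 7 = 8737 (decimal)
Convert 0b1101 (binary) → 8 + 4 + 1 = 13 (decimal)
Compute 8737 - 13 = 8724
Convert 8724 (decimal) → 8724 = 8192 + 512 + 16 + 4 → 0b10001000010100 (binary)
0b10001000010100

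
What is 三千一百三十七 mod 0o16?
Convert 三千一百三十七 (Chinese numeral) → 3×1000 + 1×100 + 3×10 + 7 = 3137 (decimal)
Convert 0o16 (octal) → 1×8 + 6 = 14 (decimal)
Compute 3137 mod 14 = 1
1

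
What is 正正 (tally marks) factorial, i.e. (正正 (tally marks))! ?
Convert 正正 (tally marks) → 5 + 5 = 10 (decimal)
Compute 10! = 3628800
3628800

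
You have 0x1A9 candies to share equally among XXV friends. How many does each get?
Convert 0x1A9 (hexadecimal) → 1×256 + 10×16 + 9 = 425 (decimal)
Convert XXV (Roman numeral) → 10 + 10 + 5 = 25 (decimal)
Compute 425 ÷ 25 = 17
17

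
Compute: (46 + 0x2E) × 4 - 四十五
Convert 0x2E (hexadecimal) → 2×16 + 14 = 46 (decimal)
Convert 四十五 (Chinese numeral) → 4×10 + 5 = 45 (decimal)
Expression in decimal: (46 + 46) × 4 - 45
Parentheses first: 46 + 46 = 92
Multiply: 92 × 4 = 368
Subtract: 368 - 45 = 323
323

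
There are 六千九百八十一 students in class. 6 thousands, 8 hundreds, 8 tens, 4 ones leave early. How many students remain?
Convert 六千九百八十一 (Chinese numeral) → 6×1000 + 9×100 + 8×10 + 1 = 6981 (decimal)
Convert 6 thousands, 8 hundreds, 8 tens, 4 ones (place-value notation) → 6×1000 + 8×100 + 8×10 + 4 = 6884 (decimal)
Compute 6981 - 6884 = 97
97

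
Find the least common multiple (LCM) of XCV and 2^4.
Convert XCV (Roman numeral) → 90 + 5 = 95 (decimal)
Convert 2^4 (power) → 16 (decimal)
Compute lcm(95, 16) = 1520
1520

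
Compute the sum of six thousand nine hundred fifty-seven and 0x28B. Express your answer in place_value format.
Convert six thousand nine hundred fifty-seven (English words) → 6×1000 + 9×100 + 57 = 6957 (decimal)
Convert 0x28B (hexadecimal) → 2×256 + 8×16 + 11 = 651 (decimal)
Compute 6957 + 651 = 7608
Convert 7608 (decimal) → 7608 = 7×1000 + 6×100 + 8 → 7 thousands, 6 hundreds, 8 ones (place-value notation)
7 thousands, 6 hundreds, 8 ones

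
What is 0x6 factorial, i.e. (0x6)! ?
Convert 0x6 (hexadecimal) → 6 (decimal)
Compute 6! = 720
720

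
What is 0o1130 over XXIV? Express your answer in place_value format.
Convert 0o1130 (octal) → 1×512 + 1×64 + 3×8 = 600 (decimal)
Convert XXIV (Roman numeral) → 10 + 10 + 4 = 24 (decimal)
Compute 600 ÷ 24 = 25
Convert 25 (decimal) → 25 = 2×10 + 5 → 2 tens, 5 ones (place-value notation)
2 tens, 5 ones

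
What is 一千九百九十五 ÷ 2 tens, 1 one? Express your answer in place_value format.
Convert 一千九百九十五 (Chinese numeral) → 1×1000 + 9×100 + 9×10 + 5 = 1995 (decimal)
Convert 2 tens, 1 one (place-value notation) → 2×10 + 1 = 21 (decimal)
Compute 1995 ÷ 21 = 95
Convert 95 (decimal) → 95 = 9×10 + 5 → 9 tens, 5 ones (place-value notation)
9 tens, 5 ones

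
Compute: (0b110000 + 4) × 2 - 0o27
Convert 0b110000 (binary) → 32 + 16 = 48 (decimal)
Convert 0o27 (octal) → 2×8 + 7 = 23 (decimal)
Expression in decimal: (48 + 4) × 2 - 23
Parentheses first: 48 + 4 = 52
Multiply: 52 × 2 = 104
Subtract: 104 - 23 = 81
81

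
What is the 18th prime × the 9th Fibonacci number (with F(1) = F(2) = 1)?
Convert the 18th prime (prime index) → 61 (decimal)
Convert the 9th Fibonacci number (with F(1) = F(2) = 1) (Fibonacci index) → 1, 1, 2, 3, 5, 8, 13, 21, 34 → 34 (decimal)
Compute 61 × 34 = 2074
2074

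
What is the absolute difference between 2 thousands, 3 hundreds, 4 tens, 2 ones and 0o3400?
Convert 2 thousands, 3 hundreds, 4 tens, 2 ones (place-value notation) → 2×1000 + 3×100 + 4×10 + 2 = 2342 (decimal)
Convert 0o3400 (octal) → 3×512 + 4×64 = 1792 (decimal)
Compute |2342 - 1792| = 550
550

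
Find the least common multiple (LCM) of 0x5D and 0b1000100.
Convert 0x5D (hexadecimal) → 5×16 + 13 = 93 (decimal)
Convert 0b1000100 (binary) → 64 + 4 = 68 (decimal)
Compute lcm(93, 68) = 6324
6324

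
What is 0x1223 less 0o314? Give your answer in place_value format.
Convert 0x1223 (hexadecimal) → 1×4096 + 2×256 + 2×16 + 3 = 4643 (decimal)
Convert 0o314 (octal) → 3×64 + 1×8 + 4 = 204 (decimal)
Compute 4643 - 204 = 4439
Convert 4439 (decimal) → 4439 = 4×1000 + 4×100 + 3×10 + 9 → 4 thousands, 4 hundreds, 3 tens, 9 ones (place-value notation)
4 thousands, 4 hundreds, 3 tens, 9 ones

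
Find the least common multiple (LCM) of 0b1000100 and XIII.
Convert 0b1000100 (binary) → 64 + 4 = 68 (decimal)
Convert XIII (Roman numeral) → 10 + 1 + 1 + 1 = 13 (decimal)
Compute lcm(68, 13) = 884
884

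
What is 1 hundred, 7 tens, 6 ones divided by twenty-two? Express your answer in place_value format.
Convert 1 hundred, 7 tens, 6 ones (place-value notation) → 1×100 + 7×10 + 6 = 176 (decimal)
Convert twenty-two (English words) → 22 (decimal)
Compute 176 ÷ 22 = 8
Convert 8 (decimal) → 8 ones (place-value notation)
8 ones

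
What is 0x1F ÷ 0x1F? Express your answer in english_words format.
Convert 0x1F (hexadecimal) → 1×16 + 15 = 31 (decimal)
Convert 0x1F (hexadecimal) → 1×16 + 15 = 31 (decimal)
Compute 31 ÷ 31 = 1
Convert 1 (decimal) → one (English words)
one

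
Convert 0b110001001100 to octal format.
Convert 0b110001001100 (binary) → 2048 + 1024 + 64 + 8 + 4 = 3148 (decimal)
Convert 3148 (decimal) → 3148 = 6×512 + 1×64 + 1×8 + 4 → 0o6114 (octal)
0o6114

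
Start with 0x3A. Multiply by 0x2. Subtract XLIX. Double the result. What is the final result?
Convert 0x3A (hexadecimal) → 3×16 + 10 = 58 (decimal)
Start: 58
Convert 0x2 (hexadecimal) → 2 (decimal)
58 × 2 = 116
Convert XLIX (Roman numeral) → 40 + 9 = 49 (decimal)
116 - 49 = 67
67 × 2 = 134
134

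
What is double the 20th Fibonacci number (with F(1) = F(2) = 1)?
The 20th Fibonacci number (with F(1) = F(2) = 1) = 6765
Compute 6765 × 2 = 13530
13530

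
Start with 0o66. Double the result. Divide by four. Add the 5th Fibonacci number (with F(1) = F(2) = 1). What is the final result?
Convert 0o66 (octal) → 6×8 + 6 = 54 (decimal)
Start: 54
54 × 2 = 108
Convert four (English words) → 4 (decimal)
108 ÷ 4 = 27
Convert the 5th Fibonacci number (with F(1) = F(2) = 1) (Fibonacci index) → 1, 1, 2, 3, 5 → 5 (decimal)
27 + 5 = 32
32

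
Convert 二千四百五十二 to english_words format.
Convert 二千四百五十二 (Chinese numeral) → 2×1000 + 4×100 + 5×10 + 2 = 2452 (decimal)
Convert 2452 (decimal) → 2452 = 2×1000 + 4×100 + 52 → two thousand four hundred fifty-two (English words)
two thousand four hundred fifty-two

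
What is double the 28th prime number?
The 28th prime number = 107
Compute 107 × 2 = 214
214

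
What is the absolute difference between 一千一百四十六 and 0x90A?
Convert 一千一百四十六 (Chinese numeral) → 1×1000 + 1×100 + 4×10 + 6 = 1146 (decimal)
Convert 0x90A (hexadecimal) → 9×256 + 10 = 2314 (decimal)
Compute |1146 - 2314| = 1168
1168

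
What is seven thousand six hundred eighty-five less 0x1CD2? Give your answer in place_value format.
Convert seven thousand six hundred eighty-five (English words) → 7×1000 + 6×100 + 85 = 7685 (decimal)
Convert 0x1CD2 (hexadecimal) → 1×4096 + 12×256 + 13×16 + 2 = 7378 (decimal)
Compute 7685 - 7378 = 307
Convert 307 (decimal) → 307 = 3×100 + 7 → 3 hundreds, 7 ones (place-value notation)
3 hundreds, 7 ones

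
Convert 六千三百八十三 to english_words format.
Convert 六千三百八十三 (Chinese numeral) → 6×1000 + 3×100 + 8×10 + 3 = 6383 (decimal)
Convert 6383 (decimal) → 6383 = 6×1000 + 3×100 + 83 → six thousand three hundred eighty-three (English words)
six thousand three hundred eighty-three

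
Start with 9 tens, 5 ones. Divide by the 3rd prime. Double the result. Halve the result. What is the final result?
Convert 9 tens, 5 ones (place-value notation) → 9×10 + 5 = 95 (decimal)
Start: 95
Convert the 3rd prime (prime index) → 5 (decimal)
95 ÷ 5 = 19
19 × 2 = 38
38 ÷ 2 = 19
19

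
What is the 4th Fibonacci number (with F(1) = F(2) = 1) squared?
The 4th Fibonacci number (with F(1) = F(2) = 1): 1, 1, 2, 3 → 3
Compute 3² = 3 × 3 = 9
9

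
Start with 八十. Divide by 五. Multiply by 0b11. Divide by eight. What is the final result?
Convert 八十 (Chinese numeral) → 8×10 = 80 (decimal)
Start: 80
Convert 五 (Chinese numeral) → 5 (decimal)
80 ÷ 5 = 16
Convert 0b11 (binary) → 2 + 1 = 3 (decimal)
16 × 3 = 48
Convert eight (English words) → 8 (decimal)
48 ÷ 8 = 6
6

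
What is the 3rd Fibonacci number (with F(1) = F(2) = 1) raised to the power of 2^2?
Convert the 3rd Fibonacci number (with F(1) = F(2) = 1) (Fibonacci index) → 1, 1, 2 → 2 (decimal)
Convert 2^2 (power) → 4 (decimal)
Compute 2 ^ 4 = 16
16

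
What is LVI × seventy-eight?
Convert LVI (Roman numeral) → 50 + 5 + 1 = 56 (decimal)
Convert seventy-eight (English words) → 78 (decimal)
Compute 56 × 78 = 4368
4368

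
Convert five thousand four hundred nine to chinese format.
Convert five thousand four hundred nine (English words) → 5×1000 + 4×100 + 9 = 5409 (decimal)
Convert 5409 (decimal) → 5409 = 5×1000 + 4×100 + 9 → 五千四百零九 (Chinese numeral)
五千四百零九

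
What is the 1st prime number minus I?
The 1st prime number = 2
Convert I (Roman numeral) → 1 (decimal)
Compute 2 - 1 = 1
1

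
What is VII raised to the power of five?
Convert VII (Roman numeral) → 5 + 1 + 1 = 7 (decimal)
Convert five (English words) → 5 (decimal)
Compute 7 ^ 5 = 16807
16807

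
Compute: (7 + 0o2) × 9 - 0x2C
Convert 0o2 (octal) → 2 (decimal)
Convert 0x2C (hexadecimal) → 2×16 + 12 = 44 (decimal)
Expression in decimal: (7 + 2) × 9 - 44
Parentheses first: 7 + 2 = 9
Multiply: 9 × 9 = 81
Subtract: 81 - 44 = 37
37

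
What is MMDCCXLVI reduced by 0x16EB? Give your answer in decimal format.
Convert MMDCCXLVI (Roman numeral) → 1000 + 1000 + 500 + 100 + 100 + 40 + 5 + 1 = 2746 (decimal)
Convert 0x16EB (hexadecimal) → 1×4096 + 6×256 + 14×16 + 11 = 5867 (decimal)
Compute 2746 - 5867 = -3121
-3121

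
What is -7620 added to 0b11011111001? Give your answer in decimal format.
Convert 0b11011111001 (binary) → 1024 + 512 + 128 + 64 + 32 + 16 + 8 + 1 = 1785 (decimal)
Compute -7620 + 1785 = -5835
-5835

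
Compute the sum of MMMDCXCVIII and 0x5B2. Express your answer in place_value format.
Convert MMMDCXCVIII (Roman numeral) → 1000 + 1000 + 1000 + 500 + 100 + 90 + 5 + 1 + 1 + 1 = 3698 (decimal)
Convert 0x5B2 (hexadecimal) → 5×256 + 11×16 + 2 = 1458 (decimal)
Compute 3698 + 1458 = 5156
Convert 5156 (decimal) → 5156 = 5×1000 + 1×100 + 5×10 + 6 → 5 thousands, 1 hundred, 5 tens, 6 ones (place-value notation)
5 thousands, 1 hundred, 5 tens, 6 ones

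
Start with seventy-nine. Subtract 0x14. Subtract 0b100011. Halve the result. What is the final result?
Convert seventy-nine (English words) → 79 (decimal)
Start: 79
Convert 0x14 (hexadecimal) → 1×16 + 4 = 20 (decimal)
79 - 20 = 59
Convert 0b100011 (binary) → 32 + 2 + 1 = 35 (decimal)
59 - 35 = 24
24 ÷ 2 = 12
12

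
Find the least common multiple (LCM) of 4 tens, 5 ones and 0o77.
Convert 4 tens, 5 ones (place-value notation) → 4×10 + 5 = 45 (decimal)
Convert 0o77 (octal) → 7×8 + 7 = 63 (decimal)
Compute lcm(45, 63) = 315
315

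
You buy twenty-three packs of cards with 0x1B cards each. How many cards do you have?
Convert 0x1B (hexadecimal) → 1×16 + 11 = 27 (decimal)
Convert twenty-three (English words) → 23 (decimal)
Compute 27 × 23 = 621
621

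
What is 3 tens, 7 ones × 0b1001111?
Convert 3 tens, 7 ones (place-value notation) → 3×10 + 7 = 37 (decimal)
Convert 0b1001111 (binary) → 64 + 8 + 4 + 2 + 1 = 79 (decimal)
Compute 37 × 79 = 2923
2923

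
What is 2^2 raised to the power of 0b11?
Convert 2^2 (power) → 4 (decimal)
Convert 0b11 (binary) → 2 + 1 = 3 (decimal)
Compute 4 ^ 3 = 64
64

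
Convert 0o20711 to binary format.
Convert 0o20711 (octal) → 2×4096 + 7×64 + 1×8 + 1 = 8649 (decimal)
Convert 8649 (decimal) → 8649 = 8192 + 256 + 128 + 64 + 8 + 1 → 0b10000111001001 (binary)
0b10000111001001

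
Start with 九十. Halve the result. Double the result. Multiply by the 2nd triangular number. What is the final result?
Convert 九十 (Chinese numeral) → 9×10 = 90 (decimal)
Start: 90
90 ÷ 2 = 45
45 × 2 = 90
Convert the 2nd triangular number (triangular index) → 2×3/2 = 3 (decimal)
90 × 3 = 270
270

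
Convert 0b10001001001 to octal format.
Convert 0b10001001001 (binary) → 1024 + 64 + 8 + 1 = 1097 (decimal)
Convert 1097 (decimal) → 1097 = 2×512 + 1×64 + 1×8 + 1 → 0o2111 (octal)
0o2111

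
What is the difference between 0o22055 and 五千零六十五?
Convert 0o22055 (octal) → 2×4096 + 2×512 + 5×8 + 5 = 9261 (decimal)
Convert 五千零六十五 (Chinese numeral) → 5×1000 + 6×10 + 5 = 5065 (decimal)
Difference: |9261 - 5065| = 4196
4196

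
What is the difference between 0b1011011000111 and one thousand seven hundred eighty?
Convert 0b1011011000111 (binary) → 4096 + 1024 + 512 + 128 + 64 + 4 + 2 + 1 = 5831 (decimal)
Convert one thousand seven hundred eighty (English words) → 1×1000 + 7×100 + 80 = 1780 (decimal)
Difference: |5831 - 1780| = 4051
4051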